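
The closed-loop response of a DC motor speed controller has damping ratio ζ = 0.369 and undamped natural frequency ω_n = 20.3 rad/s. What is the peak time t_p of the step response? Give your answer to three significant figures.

The damped frequency is ω_d = ω_n√(1−ζ²) = 20.3·√(1−0.136) = 18.9 rad/s.
Peak time t_p = π/ω_d = π/18.9 = 0.167 s.

t_p ≈ 0.167 s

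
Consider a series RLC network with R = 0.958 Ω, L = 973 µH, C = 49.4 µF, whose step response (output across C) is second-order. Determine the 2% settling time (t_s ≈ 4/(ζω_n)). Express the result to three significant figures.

For a series RLC circuit (capacitor voltage as output), ω_n = 1/√(LC) = 1/√(973 µH · 49.4 µF) = 4560 rad/s.
ζ = (R/2)·√(C/L) = (0.958/2)·√(49.4 µF/973 µH) = 0.108.
t_s ≈ 4/(ζω_n) = 0.00813 s.

t_s ≈ 0.00813 s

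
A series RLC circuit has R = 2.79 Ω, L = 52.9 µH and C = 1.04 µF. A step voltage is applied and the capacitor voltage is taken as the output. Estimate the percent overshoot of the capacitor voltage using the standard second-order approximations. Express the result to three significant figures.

%OS ≈ 53.4%

For a series RLC circuit (capacitor voltage as output), ω_n = 1/√(LC) = 1/√(52.9 µH · 1.04 µF) = 135000 rad/s.
ζ = (R/2)·√(C/L) = (2.79/2)·√(1.04 µF/52.9 µH) = 0.196.
Overshoot: exp(−π·0.196/√(1−0.196²)) = 0.534, i.e. 53.4%.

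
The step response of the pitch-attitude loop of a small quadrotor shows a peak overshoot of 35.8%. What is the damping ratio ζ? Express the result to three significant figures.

ζ ≈ 0.311

From %OS = 100·exp(−πζ/√(1−ζ²)), invert to get ζ = −ln(OS)/√(π² + ln²(OS)) with OS = 0.358.
−ln 0.358 = 1.027, so ζ = 1.027/√(π² + 1.055) = 0.311.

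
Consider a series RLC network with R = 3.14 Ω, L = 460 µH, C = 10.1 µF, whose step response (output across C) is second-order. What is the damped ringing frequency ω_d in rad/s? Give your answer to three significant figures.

ω_d ≈ 14300 rad/s

For a series RLC circuit (capacitor voltage as output), ω_n = 1/√(LC) = 1/√(460 µH · 10.1 µF) = 14700 rad/s.
ζ = (R/2)·√(C/L) = (3.14/2)·√(10.1 µF/460 µH) = 0.233.
The damped frequency ω_d = ω_n√(1−ζ²) = 14300 rad/s.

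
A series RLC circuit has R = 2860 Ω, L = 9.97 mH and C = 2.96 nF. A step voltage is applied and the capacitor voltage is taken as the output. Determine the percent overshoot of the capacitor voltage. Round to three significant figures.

For a series RLC circuit (capacitor voltage as output), ω_n = 1/√(LC) = 1/√(9.97 mH · 2.96 nF) = 184000 rad/s.
ζ = (R/2)·√(C/L) = (2860/2)·√(2.96 nF/9.97 mH) = 0.779.
%OS = 100·exp(−πζ/√(1−ζ²)) = 2.01%.

%OS ≈ 2.01%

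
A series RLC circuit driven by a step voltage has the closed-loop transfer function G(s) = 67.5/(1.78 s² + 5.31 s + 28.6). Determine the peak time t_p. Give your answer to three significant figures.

Dividing through by 1.78: denominator becomes s² + 2.983 s + 16.07.
So ω_n = √16.07 = 4.01 rad/s and ζ = 2.983/(2·4.01) = 0.372.
ω_d = ω_n√(1−ζ²) = 3.72 rad/s. t_p = π/ω_d = 0.844 s.

t_p ≈ 0.844 s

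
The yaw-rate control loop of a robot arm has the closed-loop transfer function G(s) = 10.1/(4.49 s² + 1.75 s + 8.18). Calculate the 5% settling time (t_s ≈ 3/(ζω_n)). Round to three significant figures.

Dividing through by 4.49: denominator becomes s² + 0.3898 s + 1.822.
So ω_n = √1.822 = 1.35 rad/s and ζ = 0.3898/(2·1.35) = 0.144.
t_s ≈ 3/(ζω_n) = 15.4 s.

t_s ≈ 15.4 s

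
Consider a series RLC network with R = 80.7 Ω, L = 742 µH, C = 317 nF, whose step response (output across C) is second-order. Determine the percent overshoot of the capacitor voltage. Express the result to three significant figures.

For a series RLC circuit (capacitor voltage as output), ω_n = 1/√(LC) = 1/√(742 µH · 317 nF) = 65200 rad/s.
ζ = (R/2)·√(C/L) = (80.7/2)·√(317 nF/742 µH) = 0.834.
Overshoot: exp(−π·0.834/√(1−0.834²)) = 0.00866, i.e. 0.866%.

%OS ≈ 0.866%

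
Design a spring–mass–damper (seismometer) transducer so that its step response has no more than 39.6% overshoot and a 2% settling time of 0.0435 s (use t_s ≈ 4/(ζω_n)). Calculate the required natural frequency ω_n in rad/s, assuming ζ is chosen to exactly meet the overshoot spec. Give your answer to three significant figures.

ω_n ≈ 325 rad/s

ζ = −ln(OS)/√(π² + (ln OS)²). With OS = 0.396, ln OS = −0.9263 and ζ = 0.9263/3.275 = 0.283.
Then ω_n = 4/(ζ t_s) = 4/(0.283 × 0.0435) = 325 rad/s.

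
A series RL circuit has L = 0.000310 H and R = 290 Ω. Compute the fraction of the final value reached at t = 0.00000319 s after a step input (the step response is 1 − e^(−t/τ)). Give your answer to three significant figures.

y/y_∞ ≈ 0.949

τ = L/R = 0.000310/290 = 0.00000107 s.
y(t)/y_∞ = 1 − e^(−t/τ) = 1 − e^(−0.00000319/0.00000107) = 1 − e^(−2.98) = 0.949.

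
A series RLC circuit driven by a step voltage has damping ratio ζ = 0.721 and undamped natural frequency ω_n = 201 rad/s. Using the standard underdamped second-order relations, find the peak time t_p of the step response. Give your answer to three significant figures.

t_p ≈ 0.0226 s

The damped frequency is ω_d = ω_n√(1−ζ²) = 201·√(1−0.520) = 139 rad/s.
Peak time t_p = π/ω_d = π/139 = 0.0226 s.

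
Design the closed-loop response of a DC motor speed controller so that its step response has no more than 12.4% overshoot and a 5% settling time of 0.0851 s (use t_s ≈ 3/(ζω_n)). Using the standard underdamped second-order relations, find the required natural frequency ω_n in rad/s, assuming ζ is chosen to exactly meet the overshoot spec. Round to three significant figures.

From %OS = 100·exp(−πζ/√(1−ζ²)), invert to get ζ = −ln(OS)/√(π² + ln²(OS)) with OS = 0.124.
−ln 0.124 = 2.087, so ζ = 2.087/√(π² + 4.358) = 0.553.
From t_s ≈ 3/(ζω_n): ω_n = 3/(ζ·t_s) = 3/(0.553·0.0851) = 63.7 rad/s.

ω_n ≈ 63.7 rad/s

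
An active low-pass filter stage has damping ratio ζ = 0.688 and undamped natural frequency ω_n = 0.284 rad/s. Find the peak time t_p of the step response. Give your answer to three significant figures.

The damped frequency is ω_d = ω_n√(1−ζ²) = 0.284·√(1−0.473) = 0.206 rad/s.
Peak time t_p = π/ω_d = π/0.206 = 15.2 s.

t_p ≈ 15.2 s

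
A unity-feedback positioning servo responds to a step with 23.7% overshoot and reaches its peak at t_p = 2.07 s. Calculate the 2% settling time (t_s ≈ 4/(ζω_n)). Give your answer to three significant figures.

t_s ≈ 5.75 s

The overshoot fixes ζ = −ln(OS)/√(π²+ln²(OS)) = 0.417.
t_p = π/ω_d ⇒ ω_d = 1.52 rad/s; then ω_n = ω_d/√(1−ζ²) = 1.67 rad/s.
t_s ≈ 4/(ζω_n) = 4/(0.417·1.67) = 5.75 s.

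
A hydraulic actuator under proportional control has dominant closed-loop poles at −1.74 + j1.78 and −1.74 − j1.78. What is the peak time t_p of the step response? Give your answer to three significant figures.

t_p ≈ 1.76 s

t_p = π/ω_d with ω_d = 1.78 (the imaginary part), so t_p = 1.76 s.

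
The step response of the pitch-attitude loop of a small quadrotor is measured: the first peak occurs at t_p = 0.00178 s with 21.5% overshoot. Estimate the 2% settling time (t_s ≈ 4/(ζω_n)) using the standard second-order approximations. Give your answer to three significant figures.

From the overshoot, ζ = −ln(OS)/√(π²+ln²(OS)) = 0.439.
From t_p = π/ω_d, ω_d = π/0.00178 = 1760 rad/s, so ω_n = ω_d/√(1−ζ²) = 1960 rad/s.
t_s ≈ 4/(ζω_n) = 4/(0.439·1960) = 0.00463 s.

t_s ≈ 0.00463 s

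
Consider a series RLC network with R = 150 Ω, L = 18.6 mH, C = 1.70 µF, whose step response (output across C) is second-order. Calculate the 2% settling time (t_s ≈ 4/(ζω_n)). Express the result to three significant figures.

For a series RLC circuit (capacitor voltage as output), ω_n = 1/√(LC) = 1/√(18.6 mH · 1.70 µF) = 5620 rad/s.
ζ = (R/2)·√(C/L) = (150/2)·√(1.70 µF/18.6 mH) = 0.717.
t_s ≈ 4/(ζω_n) = 0.000992 s.

t_s ≈ 0.000992 s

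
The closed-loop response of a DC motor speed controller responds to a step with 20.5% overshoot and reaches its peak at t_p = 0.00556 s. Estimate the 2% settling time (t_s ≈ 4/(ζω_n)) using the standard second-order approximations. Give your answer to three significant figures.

t_s ≈ 0.0140 s

From the overshoot, ζ = −ln(OS)/√(π²+ln²(OS)) = 0.450.
From t_p = π/ω_d, ω_d = π/0.00556 = 565 rad/s, so ω_n = ω_d/√(1−ζ²) = 633 rad/s.
t_s ≈ 4/(ζω_n) = 4/(0.450·633) = 0.0140 s.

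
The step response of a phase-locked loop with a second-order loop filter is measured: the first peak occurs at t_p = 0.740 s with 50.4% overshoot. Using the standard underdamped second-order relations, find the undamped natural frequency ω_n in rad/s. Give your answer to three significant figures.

ω_n ≈ 4.35 rad/s

The overshoot fixes ζ = −ln(OS)/√(π²+ln²(OS)) = 0.213.
t_p = π/ω_d ⇒ ω_d = 4.25 rad/s; then ω_n = ω_d/√(1−ζ²) = 4.35 rad/s.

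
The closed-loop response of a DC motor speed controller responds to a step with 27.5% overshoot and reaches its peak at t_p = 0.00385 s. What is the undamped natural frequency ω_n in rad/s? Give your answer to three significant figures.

The overshoot fixes ζ = −ln(OS)/√(π²+ln²(OS)) = 0.380.
From t_p = π/ω_d, ω_d = π/0.00385 = 816 rad/s, so ω_n = ω_d/√(1−ζ²) = 882 rad/s.

ω_n ≈ 882 rad/s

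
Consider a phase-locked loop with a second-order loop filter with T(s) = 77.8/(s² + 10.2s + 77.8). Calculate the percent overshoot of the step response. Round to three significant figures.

Comparing the denominator to s² + 2ζω_n s + ω_n²: ω_n = √77.8 = 8.82 rad/s, and 2ζω_n = 10.2 so ζ = 10.2/(2·8.82) = 0.578.
%OS = 100·exp(−πζ/√(1−ζ²)) = 10.8%.

%OS ≈ 10.8%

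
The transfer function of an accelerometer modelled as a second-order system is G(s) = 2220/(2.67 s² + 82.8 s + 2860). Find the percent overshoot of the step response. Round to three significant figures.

%OS ≈ 18.5%

Dividing through by 2.67: denominator becomes s² + 31.01 s + 1071.
So ω_n = √1071 = 32.7 rad/s and ζ = 31.01/(2·32.7) = 0.474.
%OS = 100 e^{−πζ/√(1−ζ²)} with ζ = 0.474 gives 18.5%.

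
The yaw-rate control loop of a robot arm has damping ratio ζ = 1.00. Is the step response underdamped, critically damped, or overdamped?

critically damped

Since ζ = 1, the system is critically damped.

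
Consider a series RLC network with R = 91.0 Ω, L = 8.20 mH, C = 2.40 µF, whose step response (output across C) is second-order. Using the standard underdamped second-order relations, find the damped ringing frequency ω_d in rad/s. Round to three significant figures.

ω_d ≈ 4470 rad/s

For a series RLC circuit (capacitor voltage as output), ω_n = 1/√(LC) = 1/√(8.20 mH · 2.40 µF) = 7130 rad/s.
ζ = (R/2)·√(C/L) = (91.0/2)·√(2.40 µF/8.20 mH) = 0.778.
ω_d = 7130·√(1 − 0.778²) = 4470 rad/s.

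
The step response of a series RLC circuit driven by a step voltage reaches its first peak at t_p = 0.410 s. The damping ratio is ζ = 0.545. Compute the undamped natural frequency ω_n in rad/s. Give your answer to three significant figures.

Peak time t_p = π/ω_d, so ω_d = π/t_p = π/0.410 = 7.66 rad/s.
ω_n = ω_d/√(1−ζ²) = 7.66/√0.703 = 9.14 rad/s.

ω_n ≈ 9.14 rad/s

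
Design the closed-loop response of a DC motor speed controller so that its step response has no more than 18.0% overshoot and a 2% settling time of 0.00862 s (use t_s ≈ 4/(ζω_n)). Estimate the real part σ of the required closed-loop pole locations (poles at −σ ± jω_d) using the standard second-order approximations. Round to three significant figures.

The settling-time spec alone fixes σ = ζω_n = 4/t_s = 4/0.00862 = 464.
(Overshoot then fixes ζ = 0.479 and hence ω_d = σ·√(1−ζ²)/ζ = 850 rad/s.)

σ ≈ 464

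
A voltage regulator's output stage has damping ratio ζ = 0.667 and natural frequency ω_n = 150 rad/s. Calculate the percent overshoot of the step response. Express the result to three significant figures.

For an underdamped second-order system, %OS = 100·exp(−πζ/√(1−ζ²)).
πζ/√(1−ζ²) = π·0.667/√(1−0.445) = 2.812, so %OS = 100·e^(−2.812) = 6.01%.

%OS ≈ 6.01%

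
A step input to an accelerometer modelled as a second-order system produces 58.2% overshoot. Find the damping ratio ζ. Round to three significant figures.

Inverting the overshoot relation: ζ = |ln 0.582|/√(π² + ln²0.582) = 0.170.

ζ ≈ 0.170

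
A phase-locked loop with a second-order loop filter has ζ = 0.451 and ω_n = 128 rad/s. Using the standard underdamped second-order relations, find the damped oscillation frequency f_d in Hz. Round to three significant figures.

f_d ≈ 18.2 Hz

ω_d = ω_n√(1−ζ²) = 128·√0.797 = 114 rad/s.
f_d = ω_d/(2π) = 18.2 Hz.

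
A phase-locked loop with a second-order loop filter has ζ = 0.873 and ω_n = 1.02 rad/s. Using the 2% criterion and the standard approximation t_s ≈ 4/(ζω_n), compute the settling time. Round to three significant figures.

t_s ≈ 4.49 s

t_s ≈ 4/(ζω_n) = 4/(0.873 × 1.02) = 4.49 s.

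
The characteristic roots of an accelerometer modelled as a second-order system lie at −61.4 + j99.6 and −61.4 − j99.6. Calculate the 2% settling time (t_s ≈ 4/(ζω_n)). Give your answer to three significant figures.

For poles at −σ ± jω_d, ζω_n = σ = 61.4, so t_s ≈ 4/σ = 0.0651 s.

t_s ≈ 0.0651 s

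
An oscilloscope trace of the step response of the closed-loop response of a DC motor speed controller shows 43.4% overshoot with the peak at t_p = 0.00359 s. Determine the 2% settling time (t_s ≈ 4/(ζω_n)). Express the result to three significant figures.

t_s ≈ 0.0172 s

The overshoot fixes ζ = −ln(OS)/√(π²+ln²(OS)) = 0.257.
t_p = π/ω_d ⇒ ω_d = 875 rad/s; then ω_n = ω_d/√(1−ζ²) = 905 rad/s.
t_s ≈ 4/(ζω_n) = 4/(0.257·905) = 0.0172 s.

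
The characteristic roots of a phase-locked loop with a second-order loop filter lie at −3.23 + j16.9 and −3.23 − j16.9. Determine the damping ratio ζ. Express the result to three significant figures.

ζ ≈ 0.188

|pole| = ω_n = √(3.23² + 16.9²) = 17.2 rad/s; ζ = cos θ = σ/ω_n = 0.188.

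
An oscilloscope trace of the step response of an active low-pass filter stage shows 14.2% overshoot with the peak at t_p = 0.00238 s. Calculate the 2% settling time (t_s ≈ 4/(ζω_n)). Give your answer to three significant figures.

The overshoot fixes ζ = −ln(OS)/√(π²+ln²(OS)) = 0.528.
From t_p = π/ω_d, ω_d = π/0.00238 = 1320 rad/s, so ω_n = ω_d/√(1−ζ²) = 1550 rad/s.
t_s ≈ 4/(ζω_n) = 4/(0.528·1550) = 0.00488 s.

t_s ≈ 0.00488 s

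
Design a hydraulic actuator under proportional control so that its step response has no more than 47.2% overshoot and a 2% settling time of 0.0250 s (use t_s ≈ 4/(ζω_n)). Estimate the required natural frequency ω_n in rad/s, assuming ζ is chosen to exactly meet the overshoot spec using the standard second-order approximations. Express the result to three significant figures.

ω_n ≈ 688 rad/s

From %OS = 100·exp(−πζ/√(1−ζ²)), invert to get ζ = −ln(OS)/√(π² + ln²(OS)) with OS = 0.472.
−ln 0.472 = 0.7508, so ζ = 0.7508/√(π² + 0.5637) = 0.232.
From t_s ≈ 4/(ζω_n): ω_n = 4/(ζ·t_s) = 4/(0.232·0.0250) = 688 rad/s.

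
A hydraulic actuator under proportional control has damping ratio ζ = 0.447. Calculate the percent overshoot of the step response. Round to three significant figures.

%OS ≈ 20.8%

For an underdamped second-order system, %OS = 100·exp(−πζ/√(1−ζ²)).
πζ/√(1−ζ²) = π·0.447/√(1−0.200) = 1.570, so %OS = 100·e^(−1.570) = 20.8%.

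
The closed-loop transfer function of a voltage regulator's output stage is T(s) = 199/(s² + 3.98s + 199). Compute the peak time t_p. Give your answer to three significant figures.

t_p ≈ 0.225 s

Comparing the denominator to s² + 2ζω_n s + ω_n²: ω_n = √199 = 14.1 rad/s, and 2ζω_n = 3.98 so ζ = 3.98/(2·14.1) = 0.141.
ω_d = ω_n√(1−ζ²) = 14.0 rad/s. Then t_p = π/ω_d = 0.225 s.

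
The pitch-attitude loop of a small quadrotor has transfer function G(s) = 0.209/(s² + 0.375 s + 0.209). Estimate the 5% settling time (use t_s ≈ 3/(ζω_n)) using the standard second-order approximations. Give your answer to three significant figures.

Comparing the denominator to s² + 2ζω_n s + ω_n²: ω_n = √0.209 = 0.457 rad/s, and 2ζω_n = 0.375 so ζ = 0.375/(2·0.457) = 0.410.
t_s ≈ 3/(ζω_n) = 3/(0.410·0.457) = 16.0 s.

t_s ≈ 16.0 s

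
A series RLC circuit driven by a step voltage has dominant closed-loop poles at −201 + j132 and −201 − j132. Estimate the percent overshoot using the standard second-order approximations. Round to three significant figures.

%OS ≈ 0.836%

|pole| = ω_n = √(201² + 132²) = 240 rad/s; ζ = cos θ = σ/ω_n = 0.836.
Overshoot: exp(−π·0.836/√(1−0.836²)) = 0.00836, i.e. 0.836%.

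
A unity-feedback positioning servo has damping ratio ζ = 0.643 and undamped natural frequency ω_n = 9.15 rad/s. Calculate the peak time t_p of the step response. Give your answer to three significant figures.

t_p ≈ 0.448 s

The damped frequency is ω_d = ω_n√(1−ζ²) = 9.15·√(1−0.413) = 7.01 rad/s.
Peak time t_p = π/ω_d = π/7.01 = 0.448 s.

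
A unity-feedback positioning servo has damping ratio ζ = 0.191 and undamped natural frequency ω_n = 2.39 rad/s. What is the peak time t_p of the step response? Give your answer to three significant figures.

t_p ≈ 1.34 s

The damped frequency is ω_d = ω_n√(1−ζ²) = 2.39·√(1−0.0365) = 2.35 rad/s.
Peak time t_p = π/ω_d = π/2.35 = 1.34 s.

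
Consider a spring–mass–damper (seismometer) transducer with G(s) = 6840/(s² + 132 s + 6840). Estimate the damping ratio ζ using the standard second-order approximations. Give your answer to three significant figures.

ζ ≈ 0.798

ω_n = √6840 = 82.7 rad/s; ζ = 132/(2·82.7) = 0.798.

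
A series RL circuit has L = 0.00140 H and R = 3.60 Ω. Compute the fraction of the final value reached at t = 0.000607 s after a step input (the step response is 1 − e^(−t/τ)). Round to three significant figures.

y/y_∞ ≈ 0.790

τ = L/R = 0.00140/3.60 = 0.000389 s.
y(t)/y_∞ = 1 − e^(−t/τ) = 1 − e^(−0.000607/0.000389) = 1 − e^(−1.56) = 0.790.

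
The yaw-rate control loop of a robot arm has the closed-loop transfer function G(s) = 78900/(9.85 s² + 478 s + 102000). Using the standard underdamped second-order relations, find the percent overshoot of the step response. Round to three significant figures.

Dividing through by 9.85: denominator becomes s² + 48.53 s + 10360.
So ω_n = √10360 = 102 rad/s and ζ = 48.53/(2·102) = 0.238.
Overshoot: exp(−π·0.238/√(1−0.238²)) = 0.462, i.e. 46.2%.

%OS ≈ 46.2%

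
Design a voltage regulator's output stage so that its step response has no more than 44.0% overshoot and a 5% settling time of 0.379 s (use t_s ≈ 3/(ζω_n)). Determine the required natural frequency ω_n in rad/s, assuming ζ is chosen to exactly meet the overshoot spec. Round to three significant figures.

ζ = −ln(OS)/√(π² + (ln OS)²). With OS = 0.440, ln OS = −0.8210 and ζ = 0.8210/3.247 = 0.253.
From t_s ≈ 3/(ζω_n): ω_n = 3/(ζ·t_s) = 3/(0.253·0.379) = 31.3 rad/s.

ω_n ≈ 31.3 rad/s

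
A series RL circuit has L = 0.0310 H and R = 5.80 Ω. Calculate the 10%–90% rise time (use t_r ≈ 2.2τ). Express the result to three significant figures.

t_r ≈ 0.0118 s

τ = L/R = 0.0310/5.80 = 0.00534 s.
t_r ≈ 2.2τ = 0.0118 s.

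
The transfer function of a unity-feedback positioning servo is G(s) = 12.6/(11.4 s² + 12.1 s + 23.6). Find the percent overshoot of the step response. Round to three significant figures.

Dividing through by 11.4: denominator becomes s² + 1.061 s + 2.070.
So ω_n = √2.070 = 1.44 rad/s and ζ = 1.061/(2·1.44) = 0.369.
%OS = 100·exp(−πζ/√(1−ζ²)) = 28.7%.

%OS ≈ 28.7%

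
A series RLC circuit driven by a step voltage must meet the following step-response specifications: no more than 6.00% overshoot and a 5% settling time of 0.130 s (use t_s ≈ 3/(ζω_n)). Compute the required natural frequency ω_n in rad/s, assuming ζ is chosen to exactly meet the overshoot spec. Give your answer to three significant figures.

ω_n ≈ 34.6 rad/s

ζ = −ln(OS)/√(π² + (ln OS)²). With OS = 0.0600, ln OS = −2.813 and ζ = 2.813/4.217 = 0.667.
Then ω_n = 3/(ζ t_s) = 3/(0.667 × 0.130) = 34.6 rad/s.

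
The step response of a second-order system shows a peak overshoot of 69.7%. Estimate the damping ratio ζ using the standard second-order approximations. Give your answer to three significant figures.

ζ ≈ 0.114

ζ = −ln(OS)/√(π² + (ln OS)²). With OS = 0.697, ln OS = −0.3610 and ζ = 0.3610/3.162 = 0.114.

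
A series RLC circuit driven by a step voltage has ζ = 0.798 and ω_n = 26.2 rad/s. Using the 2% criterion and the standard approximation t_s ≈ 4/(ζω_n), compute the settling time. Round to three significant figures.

t_s ≈ 0.191 s

t_s ≈ 4/(ζω_n) = 4/(0.798 × 26.2) = 0.191 s.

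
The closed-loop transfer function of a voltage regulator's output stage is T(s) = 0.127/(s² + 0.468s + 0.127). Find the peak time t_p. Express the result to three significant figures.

Comparing the denominator to s² + 2ζω_n s + ω_n²: ω_n = √0.127 = 0.356 rad/s, and 2ζω_n = 0.468 so ζ = 0.468/(2·0.356) = 0.657.
ω_d = ω_n√(1−ζ²) = 0.269 rad/s. Then t_p = π/ω_d = 11.7 s.

t_p ≈ 11.7 s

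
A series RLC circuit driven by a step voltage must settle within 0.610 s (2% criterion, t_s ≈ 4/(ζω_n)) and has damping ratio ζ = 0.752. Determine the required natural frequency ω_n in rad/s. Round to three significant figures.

Rearranging t_s ≈ 4/(ζω_n) gives ω_n = 4/(ζ·t_s) = 4/(0.752 × 0.610) = 8.72 rad/s.

ω_n ≈ 8.72 rad/s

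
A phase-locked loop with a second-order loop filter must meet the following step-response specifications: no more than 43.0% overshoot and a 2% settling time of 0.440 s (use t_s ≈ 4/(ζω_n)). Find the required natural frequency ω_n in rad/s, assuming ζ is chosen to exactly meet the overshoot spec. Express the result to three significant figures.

ω_n ≈ 35.0 rad/s

ζ = −ln(OS)/√(π² + (ln OS)²). With OS = 0.430, ln OS = −0.8440 and ζ = 0.8440/3.253 = 0.259.
From t_s ≈ 4/(ζω_n): ω_n = 4/(ζ·t_s) = 4/(0.259·0.440) = 35.0 rad/s.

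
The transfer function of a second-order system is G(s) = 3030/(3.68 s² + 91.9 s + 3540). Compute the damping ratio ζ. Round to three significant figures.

Dividing through by 3.68: denominator becomes s² + 24.97 s + 962.0.
So ω_n = √962.0 = 31.0 rad/s and ζ = 24.97/(2·31.0) = 0.403.

ζ ≈ 0.403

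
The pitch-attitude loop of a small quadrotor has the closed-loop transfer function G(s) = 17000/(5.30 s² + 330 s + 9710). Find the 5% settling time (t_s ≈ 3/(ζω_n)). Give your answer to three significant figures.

t_s ≈ 0.0964 s

Dividing through by 5.30: denominator becomes s² + 62.26 s + 1832.
So ω_n = √1832 = 42.8 rad/s and ζ = 62.26/(2·42.8) = 0.727.
t_s ≈ 3/(ζω_n) = 0.0964 s.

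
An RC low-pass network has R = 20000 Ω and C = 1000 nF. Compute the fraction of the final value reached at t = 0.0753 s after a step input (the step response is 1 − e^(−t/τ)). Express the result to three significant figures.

τ = RC = 20000 × 1000 nF = 0.0200 s.
y(t)/y_∞ = 1 − e^(−t/τ) = 1 − e^(−0.0753/0.0200) = 1 − e^(−3.77) = 0.977.

y/y_∞ ≈ 0.977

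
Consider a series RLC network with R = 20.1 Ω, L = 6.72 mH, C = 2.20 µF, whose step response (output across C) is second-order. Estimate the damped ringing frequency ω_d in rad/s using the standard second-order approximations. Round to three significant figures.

ω_d ≈ 8090 rad/s

For a series RLC circuit (capacitor voltage as output), ω_n = 1/√(LC) = 1/√(6.72 mH · 2.20 µF) = 8220 rad/s.
ζ = (R/2)·√(C/L) = (20.1/2)·√(2.20 µF/6.72 mH) = 0.182.
ω_d = 8220·√(1 − 0.182²) = 8090 rad/s.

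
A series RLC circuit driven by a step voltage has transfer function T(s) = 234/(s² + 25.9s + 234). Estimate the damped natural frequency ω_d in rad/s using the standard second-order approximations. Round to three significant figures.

Matching coefficients with s² + 2ζω_n s + ω_n² gives ω_n² = 234 ⇒ ω_n = 15.3 rad/s, and ζ = 25.9/(2ω_n) = 0.847.
ω_d = 15.3·√(1 − 0.847²) = 8.14 rad/s.

ω_d ≈ 8.14 rad/s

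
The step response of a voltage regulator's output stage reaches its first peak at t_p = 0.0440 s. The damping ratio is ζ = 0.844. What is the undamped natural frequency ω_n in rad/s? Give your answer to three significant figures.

Peak time t_p = π/ω_d, so ω_d = π/t_p = π/0.0440 = 71.4 rad/s.
ω_n = ω_d/√(1−ζ²) = 71.4/√0.288 = 133 rad/s.

ω_n ≈ 133 rad/s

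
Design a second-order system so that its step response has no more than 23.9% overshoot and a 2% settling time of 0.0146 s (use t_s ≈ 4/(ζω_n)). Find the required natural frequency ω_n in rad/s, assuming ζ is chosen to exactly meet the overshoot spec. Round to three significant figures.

Inverting the overshoot relation: ζ = |ln 0.239|/√(π² + ln²0.239) = 0.415.
Then ω_n = 4/(ζ t_s) = 4/(0.415 × 0.0146) = 661 rad/s.

ω_n ≈ 661 rad/s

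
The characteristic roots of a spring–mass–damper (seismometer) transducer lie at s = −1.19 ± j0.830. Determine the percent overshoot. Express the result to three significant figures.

%OS ≈ 1.11%

|pole| = ω_n = √(1.19² + 0.830²) = 1.45 rad/s; ζ = cos θ = σ/ω_n = 0.820.
%OS = 100·exp(−πζ/√(1−ζ²)) = 1.11%.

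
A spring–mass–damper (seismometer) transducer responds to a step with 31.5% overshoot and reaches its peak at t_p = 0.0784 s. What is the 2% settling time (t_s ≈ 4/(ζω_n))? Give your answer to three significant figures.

t_s ≈ 0.271 s

The overshoot fixes ζ = −ln(OS)/√(π²+ln²(OS)) = 0.345.
t_p = π/ω_d ⇒ ω_d = 40.1 rad/s; then ω_n = ω_d/√(1−ζ²) = 42.7 rad/s.
t_s ≈ 4/(ζω_n) = 4/(0.345·42.7) = 0.271 s.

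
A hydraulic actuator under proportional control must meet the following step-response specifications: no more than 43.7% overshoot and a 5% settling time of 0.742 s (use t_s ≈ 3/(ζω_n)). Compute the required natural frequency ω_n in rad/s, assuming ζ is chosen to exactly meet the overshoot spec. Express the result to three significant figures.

Inverting the overshoot relation: ζ = |ln 0.437|/√(π² + ln²0.437) = 0.255.
Then ω_n = 3/(ζ t_s) = 3/(0.255 × 0.742) = 15.9 rad/s.

ω_n ≈ 15.9 rad/s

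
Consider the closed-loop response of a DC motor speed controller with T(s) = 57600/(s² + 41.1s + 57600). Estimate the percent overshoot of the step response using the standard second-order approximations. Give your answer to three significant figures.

%OS ≈ 76.3%

ω_n = √57600 = 240 rad/s; ζ = 41.1/(2·240) = 0.0856.
Overshoot: exp(−π·0.0856/√(1−0.0856²)) = 0.763, i.e. 76.3%.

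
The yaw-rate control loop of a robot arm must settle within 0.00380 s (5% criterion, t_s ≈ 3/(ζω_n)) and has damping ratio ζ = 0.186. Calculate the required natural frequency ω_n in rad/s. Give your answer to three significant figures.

ω_n ≈ 4240 rad/s

Rearranging t_s ≈ 3/(ζω_n) gives ω_n = 3/(ζ·t_s) = 3/(0.186 × 0.00380) = 4240 rad/s.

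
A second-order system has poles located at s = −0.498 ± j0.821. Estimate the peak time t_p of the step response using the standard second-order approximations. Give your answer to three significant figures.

t_p = π/ω_d with ω_d = 0.821 (the imaginary part), so t_p = 3.83 s.

t_p ≈ 3.83 s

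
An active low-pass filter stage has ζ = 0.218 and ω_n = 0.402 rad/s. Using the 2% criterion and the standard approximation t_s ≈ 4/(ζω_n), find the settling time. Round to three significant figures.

t_s ≈ 45.6 s

t_s ≈ 4/(ζω_n) = 4/(0.218 × 0.402) = 45.6 s.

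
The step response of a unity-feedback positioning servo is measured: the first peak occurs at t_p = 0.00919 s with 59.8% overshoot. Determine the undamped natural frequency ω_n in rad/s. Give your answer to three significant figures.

ω_n ≈ 346 rad/s

ζ from %OS: ζ = |ln 0.598|/√(π²+ln²0.598) = 0.162.
From t_p = π/ω_d, ω_d = π/0.00919 = 342 rad/s, so ω_n = ω_d/√(1−ζ²) = 346 rad/s.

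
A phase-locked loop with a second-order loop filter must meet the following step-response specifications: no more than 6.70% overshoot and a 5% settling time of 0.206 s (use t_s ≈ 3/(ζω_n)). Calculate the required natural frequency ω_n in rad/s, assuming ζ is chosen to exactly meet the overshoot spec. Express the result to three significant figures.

ω_n ≈ 22.3 rad/s

From %OS = 100·exp(−πζ/√(1−ζ²)), invert to get ζ = −ln(OS)/√(π² + ln²(OS)) with OS = 0.0670.
−ln 0.0670 = 2.703, so ζ = 2.703/√(π² + 7.307) = 0.652.
From t_s ≈ 3/(ζω_n): ω_n = 3/(ζ·t_s) = 3/(0.652·0.206) = 22.3 rad/s.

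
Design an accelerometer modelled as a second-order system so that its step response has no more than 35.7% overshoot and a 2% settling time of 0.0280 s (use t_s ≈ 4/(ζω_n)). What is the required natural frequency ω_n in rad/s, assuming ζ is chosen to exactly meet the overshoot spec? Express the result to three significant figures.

ω_n ≈ 459 rad/s

Inverting the overshoot relation: ζ = |ln 0.357|/√(π² + ln²0.357) = 0.312.
Then ω_n = 4/(ζ t_s) = 4/(0.312 × 0.0280) = 459 rad/s.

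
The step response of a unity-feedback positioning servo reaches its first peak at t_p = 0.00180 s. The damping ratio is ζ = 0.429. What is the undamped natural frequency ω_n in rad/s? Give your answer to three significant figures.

Peak time t_p = π/ω_d, so ω_d = π/t_p = π/0.00180 = 1750 rad/s.
ω_n = ω_d/√(1−ζ²) = 1750/√0.816 = 1930 rad/s.

ω_n ≈ 1930 rad/s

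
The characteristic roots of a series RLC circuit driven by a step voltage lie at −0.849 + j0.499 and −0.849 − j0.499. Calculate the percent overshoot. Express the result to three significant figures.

The poles are at −σ ± jω_d with σ = 0.849 and ω_d = 0.499, so ω_n = √(σ²+ω_d²) = 0.985 rad/s and ζ = σ/ω_n = 0.862.
%OS = 100 e^{−πζ/√(1−ζ²)} with ζ = 0.862 gives 0.477%.

%OS ≈ 0.477%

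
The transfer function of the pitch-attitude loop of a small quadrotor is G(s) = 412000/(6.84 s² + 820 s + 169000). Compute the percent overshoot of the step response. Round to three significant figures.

Dividing through by 6.84: denominator becomes s² + 119.9 s + 24710.
So ω_n = √24710 = 157 rad/s and ζ = 119.9/(2·157) = 0.381.
Overshoot: exp(−π·0.381/√(1−0.381²)) = 0.274, i.e. 27.4%.

%OS ≈ 27.4%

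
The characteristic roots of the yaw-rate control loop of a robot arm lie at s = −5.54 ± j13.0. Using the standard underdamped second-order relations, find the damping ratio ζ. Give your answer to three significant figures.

|pole| = ω_n = √(5.54² + 13.0²) = 14.1 rad/s; ζ = cos θ = σ/ω_n = 0.392.

ζ ≈ 0.392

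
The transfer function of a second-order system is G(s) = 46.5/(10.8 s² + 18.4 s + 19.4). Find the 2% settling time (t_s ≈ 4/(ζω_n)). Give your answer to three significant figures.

t_s ≈ 4.70 s

Dividing through by 10.8: denominator becomes s² + 1.704 s + 1.796.
So ω_n = √1.796 = 1.34 rad/s and ζ = 1.704/(2·1.34) = 0.636.
t_s ≈ 4/(ζω_n) = 4.70 s.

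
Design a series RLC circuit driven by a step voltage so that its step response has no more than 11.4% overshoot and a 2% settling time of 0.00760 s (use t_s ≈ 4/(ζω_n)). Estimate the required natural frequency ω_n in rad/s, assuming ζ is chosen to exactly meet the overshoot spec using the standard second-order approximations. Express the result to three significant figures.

ω_n ≈ 926 rad/s

ζ = −ln(OS)/√(π² + (ln OS)²). With OS = 0.114, ln OS = −2.172 and ζ = 2.172/3.819 = 0.569.
From t_s ≈ 4/(ζω_n): ω_n = 4/(ζ·t_s) = 4/(0.569·0.00760) = 926 rad/s.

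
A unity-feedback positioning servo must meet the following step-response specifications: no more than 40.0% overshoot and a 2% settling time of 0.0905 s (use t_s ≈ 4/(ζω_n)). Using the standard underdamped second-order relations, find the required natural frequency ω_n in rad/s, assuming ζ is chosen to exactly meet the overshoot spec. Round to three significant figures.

ω_n ≈ 158 rad/s

From %OS = 100·exp(−πζ/√(1−ζ²)), invert to get ζ = −ln(OS)/√(π² + ln²(OS)) with OS = 0.400.
−ln 0.400 = 0.9163, so ζ = 0.9163/√(π² + 0.8396) = 0.280.
From t_s ≈ 4/(ζω_n): ω_n = 4/(ζ·t_s) = 4/(0.280·0.0905) = 158 rad/s.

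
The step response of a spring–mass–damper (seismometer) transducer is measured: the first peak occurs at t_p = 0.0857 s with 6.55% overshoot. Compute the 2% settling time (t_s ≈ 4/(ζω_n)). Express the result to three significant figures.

t_s ≈ 0.126 s

From the overshoot, ζ = −ln(OS)/√(π²+ln²(OS)) = 0.655.
From t_p = π/ω_d, ω_d = π/0.0857 = 36.7 rad/s, so ω_n = ω_d/√(1−ζ²) = 48.5 rad/s.
t_s ≈ 4/(ζω_n) = 4/(0.655·48.5) = 0.126 s.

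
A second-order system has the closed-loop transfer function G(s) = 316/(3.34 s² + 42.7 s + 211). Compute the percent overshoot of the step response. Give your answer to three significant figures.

Dividing through by 3.34: denominator becomes s² + 12.78 s + 63.17.
So ω_n = √63.17 = 7.95 rad/s and ζ = 12.78/(2·7.95) = 0.804.
%OS = 100·exp(−πζ/√(1−ζ²)) = 1.42%.

%OS ≈ 1.42%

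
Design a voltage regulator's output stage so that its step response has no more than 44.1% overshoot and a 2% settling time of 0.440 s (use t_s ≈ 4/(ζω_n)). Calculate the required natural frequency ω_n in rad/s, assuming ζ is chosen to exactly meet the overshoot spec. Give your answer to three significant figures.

ζ = −ln(OS)/√(π² + (ln OS)²). With OS = 0.441, ln OS = −0.8187 and ζ = 0.8187/3.247 = 0.252.
From t_s ≈ 4/(ζω_n): ω_n = 4/(ζ·t_s) = 4/(0.252·0.440) = 36.0 rad/s.

ω_n ≈ 36.0 rad/s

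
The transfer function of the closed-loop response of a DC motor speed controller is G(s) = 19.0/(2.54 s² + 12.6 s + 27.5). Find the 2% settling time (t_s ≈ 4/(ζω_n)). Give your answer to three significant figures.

Dividing through by 2.54: denominator becomes s² + 4.961 s + 10.83.
So ω_n = √10.83 = 3.29 rad/s and ζ = 4.961/(2·3.29) = 0.754.
t_s ≈ 4/(ζω_n) = 1.61 s.

t_s ≈ 1.61 s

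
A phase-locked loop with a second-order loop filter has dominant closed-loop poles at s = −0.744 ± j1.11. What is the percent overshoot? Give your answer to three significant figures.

%OS ≈ 12.2%

With σ = 0.744, ω_d = 1.11: ω_n = √(σ²+ω_d²) = 1.34 rad/s, ζ = σ/ω_n = 0.557.
Overshoot: exp(−π·0.557/√(1−0.557²)) = 0.122, i.e. 12.2%.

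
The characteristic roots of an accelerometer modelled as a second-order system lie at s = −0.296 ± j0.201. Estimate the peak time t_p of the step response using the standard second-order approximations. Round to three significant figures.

t_p ≈ 15.6 s

t_p = π/ω_d with ω_d = 0.201 (the imaginary part), so t_p = 15.6 s.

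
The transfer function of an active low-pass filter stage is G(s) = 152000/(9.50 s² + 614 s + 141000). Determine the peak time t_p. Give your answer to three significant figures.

t_p ≈ 0.0267 s

Dividing through by 9.50: denominator becomes s² + 64.63 s + 14840.
So ω_n = √14840 = 122 rad/s and ζ = 64.63/(2·122) = 0.265.
ω_d = 122·√(1 − 0.265²) = 117 rad/s. t_p = π/ω_d = 0.0267 s.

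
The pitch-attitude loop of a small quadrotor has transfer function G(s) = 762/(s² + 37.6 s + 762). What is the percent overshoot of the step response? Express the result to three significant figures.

Matching coefficients with s² + 2ζω_n s + ω_n² gives ω_n² = 762 ⇒ ω_n = 27.6 rad/s, and ζ = 37.6/(2ω_n) = 0.681.
%OS = 100 e^{−πζ/√(1−ζ²)} with ζ = 0.681 gives 5.38%.

%OS ≈ 5.38%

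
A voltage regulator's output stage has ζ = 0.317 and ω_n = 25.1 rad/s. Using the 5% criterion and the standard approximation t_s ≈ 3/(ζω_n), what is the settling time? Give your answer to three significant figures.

t_s ≈ 0.377 s

t_s ≈ 3/(ζω_n) = 3/(0.317 × 25.1) = 0.377 s.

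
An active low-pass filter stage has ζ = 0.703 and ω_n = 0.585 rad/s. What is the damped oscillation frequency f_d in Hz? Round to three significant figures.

ω_d = ω_n√(1−ζ²) = 0.585·√0.506 = 0.416 rad/s.
f_d = ω_d/(2π) = 0.0662 Hz.

f_d ≈ 0.0662 Hz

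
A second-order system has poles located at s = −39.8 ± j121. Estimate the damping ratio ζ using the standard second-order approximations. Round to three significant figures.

ζ ≈ 0.312

The poles are at −σ ± jω_d with σ = 39.8 and ω_d = 121, so ω_n = √(σ²+ω_d²) = 127 rad/s and ζ = σ/ω_n = 0.312.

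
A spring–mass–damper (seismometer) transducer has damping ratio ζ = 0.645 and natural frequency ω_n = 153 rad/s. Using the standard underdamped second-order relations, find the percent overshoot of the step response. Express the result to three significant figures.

For an underdamped second-order system, %OS = 100·exp(−πζ/√(1−ζ²)).
πζ/√(1−ζ²) = π·0.645/√(1−0.416) = 2.652, so %OS = 100·e^(−2.652) = 7.05%.

%OS ≈ 7.05%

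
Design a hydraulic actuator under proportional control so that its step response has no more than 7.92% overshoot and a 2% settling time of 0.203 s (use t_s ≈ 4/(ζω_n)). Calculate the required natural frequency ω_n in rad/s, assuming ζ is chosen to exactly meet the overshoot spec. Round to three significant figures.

Inverting the overshoot relation: ζ = |ln 0.0792|/√(π² + ln²0.0792) = 0.628.
Then ω_n = 4/(ζ t_s) = 4/(0.628 × 0.203) = 31.4 rad/s.

ω_n ≈ 31.4 rad/s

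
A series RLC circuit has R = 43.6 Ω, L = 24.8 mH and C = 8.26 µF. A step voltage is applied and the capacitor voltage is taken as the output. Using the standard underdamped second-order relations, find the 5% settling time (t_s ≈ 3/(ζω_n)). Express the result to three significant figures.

For a series RLC circuit (capacitor voltage as output), ω_n = 1/√(LC) = 1/√(24.8 mH · 8.26 µF) = 2210 rad/s.
ζ = (R/2)·√(C/L) = (43.6/2)·√(8.26 µF/24.8 mH) = 0.398.
t_s ≈ 3/(ζω_n) = 0.00341 s.

t_s ≈ 0.00341 s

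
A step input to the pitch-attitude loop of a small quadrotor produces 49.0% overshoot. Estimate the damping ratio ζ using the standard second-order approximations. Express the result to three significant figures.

ζ ≈ 0.221

ζ = −ln(OS)/√(π² + (ln OS)²). With OS = 0.490, ln OS = −0.7133 and ζ = 0.7133/3.222 = 0.221.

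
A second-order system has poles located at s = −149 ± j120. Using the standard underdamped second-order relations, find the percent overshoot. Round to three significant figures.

%OS ≈ 2.02%

The poles are at −σ ± jω_d with σ = 149 and ω_d = 120, so ω_n = √(σ²+ω_d²) = 191 rad/s and ζ = σ/ω_n = 0.779.
%OS = 100 e^{−πζ/√(1−ζ²)} with ζ = 0.779 gives 2.02%.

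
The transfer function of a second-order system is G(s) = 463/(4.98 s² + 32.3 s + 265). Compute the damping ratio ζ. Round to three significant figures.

Dividing through by 4.98: denominator becomes s² + 6.486 s + 53.21.
So ω_n = √53.21 = 7.29 rad/s and ζ = 6.486/(2·7.29) = 0.445.

ζ ≈ 0.445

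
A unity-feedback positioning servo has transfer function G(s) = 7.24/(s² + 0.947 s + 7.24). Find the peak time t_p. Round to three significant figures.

t_p ≈ 1.19 s

ω_n = √7.24 = 2.69 rad/s; ζ = 0.947/(2·2.69) = 0.176.
The damped frequency ω_d = ω_n√(1−ζ²) = 2.65 rad/s. Then t_p = π/ω_d = 1.19 s.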